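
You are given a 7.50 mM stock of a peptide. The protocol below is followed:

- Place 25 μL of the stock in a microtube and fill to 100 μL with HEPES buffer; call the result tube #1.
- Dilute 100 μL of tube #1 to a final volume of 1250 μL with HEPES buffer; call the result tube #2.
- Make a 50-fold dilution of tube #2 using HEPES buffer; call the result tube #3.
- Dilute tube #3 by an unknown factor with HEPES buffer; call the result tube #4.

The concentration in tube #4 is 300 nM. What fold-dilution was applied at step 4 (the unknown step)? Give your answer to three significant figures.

Step 1: 25 μL brought to 100 μL → factor 100/25 = 4
Step 2: 100 μL brought to 1250 μL → factor 1250/100 = 12.5
Step 3: 50-fold → factor 50
Step 4: unknown factor x
Product of known-step factors = 2500
Overall factor = 7.50 mM / (300 nM) = 25000
x = 25000 / 2500 = 10.0

10.0-fold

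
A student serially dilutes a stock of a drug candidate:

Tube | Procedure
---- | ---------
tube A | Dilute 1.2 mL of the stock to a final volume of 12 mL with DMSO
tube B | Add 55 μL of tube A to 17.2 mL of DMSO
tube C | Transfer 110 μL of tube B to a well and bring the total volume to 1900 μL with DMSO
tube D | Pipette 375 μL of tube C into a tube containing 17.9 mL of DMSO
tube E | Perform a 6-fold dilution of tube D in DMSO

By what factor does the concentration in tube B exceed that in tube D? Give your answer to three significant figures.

842

Step 1: 1.2 mL brought to 12 mL → factor 12/1.2 = 10
Step 2: 55 μL + 17.2 mL = 17255 μL total → factor 17255/55 = 313.73
Step 3: 110 μL brought to 1900 μL → factor 1900/110 = 17.273
Step 4: 375 μL + 17.9 mL = 18275 μL total → factor 18275/375 = 48.733
Dilution factor to tube B = 3137.3; to tube D = 2.6408 × 10^6
[tube B]/[tube D] = (factor to tube D)/(factor to tube B) = 2.6408 × 10^6/3137.3 = 842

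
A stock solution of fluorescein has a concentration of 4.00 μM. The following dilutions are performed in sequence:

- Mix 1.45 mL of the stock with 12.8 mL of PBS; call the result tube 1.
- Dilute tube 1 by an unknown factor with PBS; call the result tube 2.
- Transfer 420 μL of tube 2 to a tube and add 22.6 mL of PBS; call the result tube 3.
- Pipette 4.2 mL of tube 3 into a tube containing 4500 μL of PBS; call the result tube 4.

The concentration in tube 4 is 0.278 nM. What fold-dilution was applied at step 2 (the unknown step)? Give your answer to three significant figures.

12.9-fold

Step 1: 1.45 mL + 12.8 mL = 14.25 mL total → factor 14.25/1.45 = 9.8276
Step 2: unknown factor x
Step 3: 420 μL + 22.6 mL = 23020 μL total → factor 23020/420 = 54.81
Step 4: 4.2 mL + 4500 μL = 8.7 mL total → factor 8.7/4.2 = 2.0714
Product of known-step factors = 1115.8
Overall factor = 4.00 μM / (0.278 nM) = 14388
x = 14388 / 1115.8 = 12.9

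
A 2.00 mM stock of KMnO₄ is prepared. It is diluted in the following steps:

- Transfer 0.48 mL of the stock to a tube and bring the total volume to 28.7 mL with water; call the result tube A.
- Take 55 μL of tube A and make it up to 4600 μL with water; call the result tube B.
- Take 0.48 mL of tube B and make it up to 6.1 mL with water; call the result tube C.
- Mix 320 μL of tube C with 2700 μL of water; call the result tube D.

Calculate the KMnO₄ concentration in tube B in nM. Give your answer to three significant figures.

Step 1: 0.48 mL brought to 28.7 mL → factor 28.7/0.48 = 59.792
Step 2: 55 μL brought to 4600 μL → factor 4600/55 = 83.636
Dilution factor through tube B = 59.792 × 83.636 = 5000.8
[tube B] = 2.00 mM / 5000.8 = 0.0003999 mM = 400 nM

400 nM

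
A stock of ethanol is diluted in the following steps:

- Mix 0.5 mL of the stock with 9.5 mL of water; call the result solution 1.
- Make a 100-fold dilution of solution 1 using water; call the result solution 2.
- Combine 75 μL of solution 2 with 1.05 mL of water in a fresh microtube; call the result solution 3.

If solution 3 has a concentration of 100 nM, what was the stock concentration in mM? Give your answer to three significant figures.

Step 1: 0.5 mL + 9.5 mL = 10 mL total → factor 10/0.5 = 20
Step 2: 100-fold → factor 100
Step 3: 75 μL + 1.05 mL = 1125 μL total → factor 1125/75 = 15
Overall dilution factor = 20 × 100 × 15 = 30000
Stock = 100 nM × 30000 = 3.000 × 10^6 nM = 3.00 mM

3.00 mM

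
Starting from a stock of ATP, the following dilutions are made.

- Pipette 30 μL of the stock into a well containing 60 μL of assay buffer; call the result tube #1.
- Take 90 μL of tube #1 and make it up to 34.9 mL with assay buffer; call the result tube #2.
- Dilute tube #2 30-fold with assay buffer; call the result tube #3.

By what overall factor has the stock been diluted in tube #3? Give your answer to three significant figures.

Step 1: 30 μL + 60 μL = 90 μL total → factor 90/30 = 3
Step 2: 90 μL brought to 34.9 mL → factor 34900/90 = 387.78
Step 3: 30-fold → factor 30
Overall dilution factor = 3 × 387.78 × 30 = 34900

3.49 × 10^4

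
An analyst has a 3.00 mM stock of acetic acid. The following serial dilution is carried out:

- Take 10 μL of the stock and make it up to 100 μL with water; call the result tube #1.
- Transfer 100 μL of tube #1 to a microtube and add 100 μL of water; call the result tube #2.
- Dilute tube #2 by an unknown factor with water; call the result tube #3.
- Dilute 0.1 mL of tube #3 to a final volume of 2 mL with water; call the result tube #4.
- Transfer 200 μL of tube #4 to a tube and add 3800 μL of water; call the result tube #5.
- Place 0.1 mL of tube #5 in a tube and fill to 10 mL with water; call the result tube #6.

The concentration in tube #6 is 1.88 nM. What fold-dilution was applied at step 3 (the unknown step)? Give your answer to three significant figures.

1.99-fold

Step 1: 10 μL brought to 100 μL → factor 100/10 = 10
Step 2: 100 μL + 100 μL = 200 μL total → factor 200/100 = 2
Step 3: unknown factor x
Step 4: 0.1 mL brought to 2 mL → factor 2/0.1 = 20
Step 5: 200 μL + 3800 μL = 4000 μL total → factor 4000/200 = 20
Step 6: 0.1 mL brought to 10 mL → factor 10/0.1 = 100
Product of known-step factors = 8 × 10^5
Overall factor = 3.00 mM / (1.88 nM) = 1.5957 × 10^6
x = 1.5957 × 10^6 / 8 × 10^5 = 1.99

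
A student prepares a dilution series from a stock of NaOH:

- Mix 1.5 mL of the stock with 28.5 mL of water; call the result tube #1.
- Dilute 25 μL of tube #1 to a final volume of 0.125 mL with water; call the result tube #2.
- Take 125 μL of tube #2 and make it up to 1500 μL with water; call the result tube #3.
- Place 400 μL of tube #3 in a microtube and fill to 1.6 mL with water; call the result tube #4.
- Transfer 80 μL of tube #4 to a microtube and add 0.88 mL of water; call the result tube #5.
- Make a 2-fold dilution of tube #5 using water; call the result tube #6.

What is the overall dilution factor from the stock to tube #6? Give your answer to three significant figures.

1.15 × 10^5

Step 1: 1.5 mL + 28.5 mL = 30 mL total → factor 30/1.5 = 20
Step 2: 25 μL brought to 0.125 mL → factor 125/25 = 5
Step 3: 125 μL brought to 1500 μL → factor 1500/125 = 12
Step 4: 400 μL brought to 1.6 mL → factor 1600/400 = 4
Step 5: 80 μL + 0.88 mL = 960 μL total → factor 960/80 = 12
Step 6: 2-fold → factor 2
Overall dilution factor = 20 × 5 × 12 × 4 × 12 × 2 = 1.152 × 10^5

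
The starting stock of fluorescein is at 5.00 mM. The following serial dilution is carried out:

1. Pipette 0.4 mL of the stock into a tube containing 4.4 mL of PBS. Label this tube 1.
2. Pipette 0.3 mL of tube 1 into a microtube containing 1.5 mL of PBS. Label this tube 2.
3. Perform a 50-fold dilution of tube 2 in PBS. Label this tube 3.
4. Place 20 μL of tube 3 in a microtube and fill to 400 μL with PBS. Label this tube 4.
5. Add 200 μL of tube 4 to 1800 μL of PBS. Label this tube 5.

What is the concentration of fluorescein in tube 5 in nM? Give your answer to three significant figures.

6.94 nM

Step 1: 0.4 mL + 4.4 mL = 4.8 mL total → factor 4.8/0.4 = 12
Step 2: 0.3 mL + 1.5 mL = 1.8 mL total → factor 1.8/0.3 = 6
Step 3: 50-fold → factor 50
Step 4: 20 μL brought to 400 μL → factor 400/20 = 20
Step 5: 200 μL + 1800 μL = 2000 μL total → factor 2000/200 = 10
Overall dilution factor = 12 × 6 × 50 × 20 × 10 = 7.2 × 10^5
Final = 5.00 mM / 7.2 × 10^5 = 6.944 × 10^-6 mM = 6.94 nM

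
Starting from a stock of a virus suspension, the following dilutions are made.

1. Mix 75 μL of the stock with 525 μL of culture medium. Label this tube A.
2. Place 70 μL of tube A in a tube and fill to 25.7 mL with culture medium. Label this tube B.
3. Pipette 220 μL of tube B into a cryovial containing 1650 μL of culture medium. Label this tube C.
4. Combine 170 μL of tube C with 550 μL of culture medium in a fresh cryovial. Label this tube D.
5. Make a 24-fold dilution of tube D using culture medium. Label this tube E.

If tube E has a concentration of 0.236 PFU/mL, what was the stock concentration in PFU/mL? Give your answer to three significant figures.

5.99 × 10^5 PFU/mL

Step 1: 75 μL + 525 μL = 600 μL total → factor 600/75 = 8
Step 2: 70 μL brought to 25.7 mL → factor 25700/70 = 367.14
Step 3: 220 μL + 1650 μL = 1870 μL total → factor 1870/220 = 8.5
Step 4: 170 μL + 550 μL = 720 μL total → factor 720/170 = 4.2353
Step 5: 24-fold → factor 24
Overall dilution factor = 8 × 367.14 × 8.5 × 4.2353 × 24 = 2.5377 × 10^6
Stock = 0.236 PFU/mL × 2.5377 × 10^6 = 5.99 × 10^5 PFU/mL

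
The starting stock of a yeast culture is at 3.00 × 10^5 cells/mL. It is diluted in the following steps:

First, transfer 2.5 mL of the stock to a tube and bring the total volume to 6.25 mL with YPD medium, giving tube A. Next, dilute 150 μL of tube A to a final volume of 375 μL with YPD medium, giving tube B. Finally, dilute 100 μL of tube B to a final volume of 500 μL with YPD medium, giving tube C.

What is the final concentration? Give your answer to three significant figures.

Step 1: 2.5 mL brought to 6.25 mL → factor 6.25/2.5 = 2.5
Step 2: 150 μL brought to 375 μL → factor 375/150 = 2.5
Step 3: 100 μL brought to 500 μL → factor 500/100 = 5
Overall dilution factor = 2.5 × 2.5 × 5 = 31.25
Final = 3.00 × 10^5 cells/mL / 31.25 = 9.60 × 10^3 cells/mL

9.60 × 10^3 cells/mL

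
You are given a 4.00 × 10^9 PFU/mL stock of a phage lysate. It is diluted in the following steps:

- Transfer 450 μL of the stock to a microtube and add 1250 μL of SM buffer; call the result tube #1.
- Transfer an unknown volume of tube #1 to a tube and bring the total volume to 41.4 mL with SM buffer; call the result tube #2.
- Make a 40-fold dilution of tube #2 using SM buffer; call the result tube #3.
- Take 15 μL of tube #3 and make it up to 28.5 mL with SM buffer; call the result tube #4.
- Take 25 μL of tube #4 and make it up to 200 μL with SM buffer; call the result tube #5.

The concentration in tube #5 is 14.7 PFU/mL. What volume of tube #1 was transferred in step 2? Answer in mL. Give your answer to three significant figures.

Step 1: 450 μL + 1250 μL = 1700 μL total → factor 1700/450 = 3.7778
Step 2: v brought to 41.4 mL → factor = 41.4 mL/v
Step 3: 40-fold → factor 40
Step 4: 15 μL brought to 28.5 mL → factor 28500/15 = 1900
Step 5: 25 μL brought to 200 μL → factor 200/25 = 8
Product of known-step factors = 2.2969 × 10^6
Overall factor = 4.00 × 10^9 PFU/mL / (14.7 PFU/mL) = 2.7211 × 10^8
Step-2 factor = 2.7211 × 10^8 / 2.2969 × 10^6 = 118.47
v = 41.4 mL / 118.47 = 0.349 mL

0.349 mL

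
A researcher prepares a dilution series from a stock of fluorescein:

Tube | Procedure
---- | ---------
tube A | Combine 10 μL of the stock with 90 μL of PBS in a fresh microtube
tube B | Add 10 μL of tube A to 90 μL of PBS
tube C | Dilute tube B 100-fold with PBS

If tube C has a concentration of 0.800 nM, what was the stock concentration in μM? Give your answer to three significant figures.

Step 1: 10 μL + 90 μL = 100 μL total → factor 100/10 = 10
Step 2: 10 μL + 90 μL = 100 μL total → factor 100/10 = 10
Step 3: 100-fold → factor 100
Overall dilution factor = 10 × 10 × 100 = 10000
Stock = 0.800 nM × 10000 = 8000 nM = 8.00 μM

8.00 μM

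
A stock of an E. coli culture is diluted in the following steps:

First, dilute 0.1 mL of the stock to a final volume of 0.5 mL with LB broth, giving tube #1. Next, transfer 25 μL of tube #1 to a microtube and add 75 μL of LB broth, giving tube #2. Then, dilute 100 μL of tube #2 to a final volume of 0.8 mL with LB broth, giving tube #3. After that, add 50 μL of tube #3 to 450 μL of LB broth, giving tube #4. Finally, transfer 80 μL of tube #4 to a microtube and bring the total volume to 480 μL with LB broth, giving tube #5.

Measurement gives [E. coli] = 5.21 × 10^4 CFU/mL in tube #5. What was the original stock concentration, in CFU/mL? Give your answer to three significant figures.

Step 1: 0.1 mL brought to 0.5 mL → factor 0.5/0.1 = 5
Step 2: 25 μL + 75 μL = 100 μL total → factor 100/25 = 4
Step 3: 100 μL brought to 0.8 mL → factor 800/100 = 8
Step 4: 50 μL + 450 μL = 500 μL total → factor 500/50 = 10
Step 5: 80 μL brought to 480 μL → factor 480/80 = 6
Overall dilution factor = 5 × 4 × 8 × 10 × 6 = 9600
Stock = 5.21 × 10^4 CFU/mL × 9600 = 5.00 × 10^8 CFU/mL

5.00 × 10^8 CFU/mL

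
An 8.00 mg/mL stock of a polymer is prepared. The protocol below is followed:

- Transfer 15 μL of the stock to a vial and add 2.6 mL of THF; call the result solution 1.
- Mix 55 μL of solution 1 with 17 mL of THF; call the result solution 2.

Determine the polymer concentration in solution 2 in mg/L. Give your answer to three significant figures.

0.148 mg/L

Step 1: 15 μL + 2.6 mL = 2615 μL total → factor 2615/15 = 174.33
Step 2: 55 μL + 17 mL = 17055 μL total → factor 17055/55 = 310.09
Overall dilution factor = 174.33 × 310.09 = 54059
Final = 8.00 mg/mL / 54059 = 0.0001480 mg/mL = 0.148 mg/L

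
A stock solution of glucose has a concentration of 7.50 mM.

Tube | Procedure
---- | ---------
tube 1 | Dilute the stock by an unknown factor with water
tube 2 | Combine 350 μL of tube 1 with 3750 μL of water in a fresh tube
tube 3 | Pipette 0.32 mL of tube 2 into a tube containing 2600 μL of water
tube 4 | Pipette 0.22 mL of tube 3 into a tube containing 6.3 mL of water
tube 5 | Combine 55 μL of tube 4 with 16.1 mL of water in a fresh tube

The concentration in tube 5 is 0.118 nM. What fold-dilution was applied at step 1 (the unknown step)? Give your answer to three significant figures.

Step 1: unknown factor x
Step 2: 350 μL + 3750 μL = 4100 μL total → factor 4100/350 = 11.714
Step 3: 0.32 mL + 2600 μL = 2.92 mL total → factor 2.92/0.32 = 9.125
Step 4: 0.22 mL + 6.3 mL = 6.52 mL total → factor 6.52/0.22 = 29.636
Step 5: 55 μL + 16.1 mL = 16155 μL total → factor 16155/55 = 293.73
Product of known-step factors = 9.305 × 10^5
Overall factor = 7.50 mM / (0.118 nM) = 6.3559 × 10^7
x = 6.3559 × 10^7 / 9.305 × 10^5 = 68.3

68.3-fold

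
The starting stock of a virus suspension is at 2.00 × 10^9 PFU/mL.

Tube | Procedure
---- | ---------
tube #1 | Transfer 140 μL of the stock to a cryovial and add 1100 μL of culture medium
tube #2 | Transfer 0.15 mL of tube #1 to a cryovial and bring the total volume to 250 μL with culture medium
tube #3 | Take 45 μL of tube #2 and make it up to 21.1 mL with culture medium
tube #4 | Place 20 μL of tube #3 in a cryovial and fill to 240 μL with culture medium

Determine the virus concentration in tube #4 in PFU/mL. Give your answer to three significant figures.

Step 1: 140 μL + 1100 μL = 1240 μL total → factor 1240/140 = 8.8571
Step 2: 0.15 mL brought to 250 μL → factor 0.25/0.15 = 1.6667
Step 3: 45 μL brought to 21.1 mL → factor 21100/45 = 468.89
Step 4: 20 μL brought to 240 μL → factor 240/20 = 12
Overall dilution factor = 8.8571 × 1.6667 × 468.89 × 12 = 83060
Final = 2.00 × 10^9 PFU/mL / 83060 = 2.41 × 10^4 PFU/mL

2.41 × 10^4 PFU/mL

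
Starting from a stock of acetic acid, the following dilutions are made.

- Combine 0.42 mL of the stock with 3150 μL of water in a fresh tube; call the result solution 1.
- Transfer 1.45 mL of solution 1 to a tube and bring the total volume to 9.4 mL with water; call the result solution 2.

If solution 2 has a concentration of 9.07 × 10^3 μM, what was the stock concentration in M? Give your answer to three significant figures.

0.500 M

Step 1: 0.42 mL + 3150 μL = 3.57 mL total → factor 3.57/0.42 = 8.5
Step 2: 1.45 mL brought to 9.4 mL → factor 9.4/1.45 = 6.4828
Overall dilution factor = 8.5 × 6.4828 = 55.103
Stock = 9.07 × 10^3 μM × 55.103 = 4.998 × 10^5 μM = 0.500 M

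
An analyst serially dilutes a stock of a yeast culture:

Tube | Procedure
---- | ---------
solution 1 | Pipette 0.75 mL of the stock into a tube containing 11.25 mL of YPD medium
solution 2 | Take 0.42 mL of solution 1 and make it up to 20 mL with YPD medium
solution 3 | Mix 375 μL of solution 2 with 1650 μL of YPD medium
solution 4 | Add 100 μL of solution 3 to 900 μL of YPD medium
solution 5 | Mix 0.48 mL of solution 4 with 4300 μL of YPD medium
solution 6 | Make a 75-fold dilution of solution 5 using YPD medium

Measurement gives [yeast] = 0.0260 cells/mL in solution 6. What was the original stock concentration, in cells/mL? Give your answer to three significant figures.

7.99 × 10^5 cells/mL

Step 1: 0.75 mL + 11.25 mL = 12 mL total → factor 12/0.75 = 16
Step 2: 0.42 mL brought to 20 mL → factor 20/0.42 = 47.619
Step 3: 375 μL + 1650 μL = 2025 μL total → factor 2025/375 = 5.4
Step 4: 100 μL + 900 μL = 1000 μL total → factor 1000/100 = 10
Step 5: 0.48 mL + 4300 μL = 4.78 mL total → factor 4.78/0.48 = 9.9583
Step 6: 75-fold → factor 75
Overall dilution factor = 16 × 47.619 × 5.4 × 10 × 9.9583 × 75 = 3.0729 × 10^7
Stock = 0.0260 cells/mL × 3.0729 × 10^7 = 7.99 × 10^5 cells/mL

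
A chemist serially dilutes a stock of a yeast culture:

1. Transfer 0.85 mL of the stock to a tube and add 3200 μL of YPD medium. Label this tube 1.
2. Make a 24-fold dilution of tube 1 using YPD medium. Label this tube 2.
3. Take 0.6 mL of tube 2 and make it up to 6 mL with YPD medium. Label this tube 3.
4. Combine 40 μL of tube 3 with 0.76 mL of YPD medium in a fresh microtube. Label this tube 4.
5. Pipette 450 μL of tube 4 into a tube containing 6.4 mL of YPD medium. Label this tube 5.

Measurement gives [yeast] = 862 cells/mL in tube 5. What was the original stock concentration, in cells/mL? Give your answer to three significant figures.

Step 1: 0.85 mL + 3200 μL = 4.05 mL total → factor 4.05/0.85 = 4.7647
Step 2: 24-fold → factor 24
Step 3: 0.6 mL brought to 6 mL → factor 6/0.6 = 10
Step 4: 40 μL + 0.76 mL = 800 μL total → factor 800/40 = 20
Step 5: 450 μL + 6.4 mL = 6850 μL total → factor 6850/450 = 15.222
Overall dilution factor = 4.7647 × 24 × 10 × 20 × 15.222 = 3.4814 × 10^5
Stock = 862 cells/mL × 3.4814 × 10^5 = 3.00 × 10^8 cells/mL

3.00 × 10^8 cells/mL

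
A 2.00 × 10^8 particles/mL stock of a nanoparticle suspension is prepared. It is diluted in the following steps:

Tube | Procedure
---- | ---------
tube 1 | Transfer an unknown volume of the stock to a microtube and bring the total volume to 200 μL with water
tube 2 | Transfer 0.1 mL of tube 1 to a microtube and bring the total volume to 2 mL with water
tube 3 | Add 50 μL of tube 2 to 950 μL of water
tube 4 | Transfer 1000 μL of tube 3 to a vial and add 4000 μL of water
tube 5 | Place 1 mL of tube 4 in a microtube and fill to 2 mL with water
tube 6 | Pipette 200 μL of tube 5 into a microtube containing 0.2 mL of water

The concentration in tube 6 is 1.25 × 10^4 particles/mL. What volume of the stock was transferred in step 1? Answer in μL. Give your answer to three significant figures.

100 μL

Step 1: v brought to 200 μL → factor = 200 μL/v
Step 2: 0.1 mL brought to 2 mL → factor 2/0.1 = 20
Step 3: 50 μL + 950 μL = 1000 μL total → factor 1000/50 = 20
Step 4: 1000 μL + 4000 μL = 5000 μL total → factor 5000/1000 = 5
Step 5: 1 mL brought to 2 mL → factor 2/1 = 2
Step 6: 200 μL + 0.2 mL = 400 μL total → factor 400/200 = 2
Product of known-step factors = 8000
Overall factor = 2.00 × 10^8 particles/mL / (1.25 × 10^4 particles/mL) = 16000
Step-1 factor = 16000 / 8000 = 2
v = 200 μL / 2 = 100 μL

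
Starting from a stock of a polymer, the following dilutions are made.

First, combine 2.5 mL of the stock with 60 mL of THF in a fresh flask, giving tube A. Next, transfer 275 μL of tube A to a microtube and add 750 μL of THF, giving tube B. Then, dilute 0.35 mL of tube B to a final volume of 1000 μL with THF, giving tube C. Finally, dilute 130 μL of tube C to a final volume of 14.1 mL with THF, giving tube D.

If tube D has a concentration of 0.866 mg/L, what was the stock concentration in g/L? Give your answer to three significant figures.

25.0 g/L

Step 1: 2.5 mL + 60 mL = 62.5 mL total → factor 62.5/2.5 = 25
Step 2: 275 μL + 750 μL = 1025 μL total → factor 1025/275 = 3.7273
Step 3: 0.35 mL brought to 1000 μL → factor 1/0.35 = 2.8571
Step 4: 130 μL brought to 14.1 mL → factor 14100/130 = 108.46
Overall dilution factor = 25 × 3.7273 × 2.8571 × 108.46 = 28876
Stock = 0.866 mg/L × 28876 = 2.501 × 10^4 mg/L = 25.0 g/L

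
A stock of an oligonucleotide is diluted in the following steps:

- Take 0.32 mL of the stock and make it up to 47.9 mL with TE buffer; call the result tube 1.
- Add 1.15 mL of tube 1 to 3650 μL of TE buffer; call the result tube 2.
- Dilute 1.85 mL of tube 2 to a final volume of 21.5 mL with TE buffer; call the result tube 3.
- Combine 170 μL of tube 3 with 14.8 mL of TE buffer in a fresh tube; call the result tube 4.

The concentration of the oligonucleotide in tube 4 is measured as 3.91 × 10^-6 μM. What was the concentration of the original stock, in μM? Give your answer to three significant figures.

Step 1: 0.32 mL brought to 47.9 mL → factor 47.9/0.32 = 149.69
Step 2: 1.15 mL + 3650 μL = 4.8 mL total → factor 4.8/1.15 = 4.1739
Step 3: 1.85 mL brought to 21.5 mL → factor 21.5/1.85 = 11.622
Step 4: 170 μL + 14.8 mL = 14970 μL total → factor 14970/170 = 88.059
Overall dilution factor = 149.69 × 4.1739 × 11.622 × 88.059 = 6.3939 × 10^5
Stock = 3.91 × 10^-6 μM × 6.3939 × 10^5 = 2.50 μM

2.50 μM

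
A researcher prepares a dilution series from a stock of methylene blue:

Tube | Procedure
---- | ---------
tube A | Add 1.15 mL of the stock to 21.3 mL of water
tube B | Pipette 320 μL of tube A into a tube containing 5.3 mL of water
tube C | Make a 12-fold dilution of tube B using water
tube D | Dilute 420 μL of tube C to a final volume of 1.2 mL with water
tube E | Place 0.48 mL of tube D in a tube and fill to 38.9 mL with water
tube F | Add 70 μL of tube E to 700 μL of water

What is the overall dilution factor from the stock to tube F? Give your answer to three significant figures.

Step 1: 1.15 mL + 21.3 mL = 22.45 mL total → factor 22.45/1.15 = 19.522
Step 2: 320 μL + 5.3 mL = 5620 μL total → factor 5620/320 = 17.562
Step 3: 12-fold → factor 12
Step 4: 420 μL brought to 1.2 mL → factor 1200/420 = 2.8571
Step 5: 0.48 mL brought to 38.9 mL → factor 38.9/0.48 = 81.042
Step 6: 70 μL + 700 μL = 770 μL total → factor 770/70 = 11
Overall dilution factor = 19.522 × 17.562 × 12 × 2.8571 × 81.042 × 11 = 1.0479 × 10^7

1.05 × 10^7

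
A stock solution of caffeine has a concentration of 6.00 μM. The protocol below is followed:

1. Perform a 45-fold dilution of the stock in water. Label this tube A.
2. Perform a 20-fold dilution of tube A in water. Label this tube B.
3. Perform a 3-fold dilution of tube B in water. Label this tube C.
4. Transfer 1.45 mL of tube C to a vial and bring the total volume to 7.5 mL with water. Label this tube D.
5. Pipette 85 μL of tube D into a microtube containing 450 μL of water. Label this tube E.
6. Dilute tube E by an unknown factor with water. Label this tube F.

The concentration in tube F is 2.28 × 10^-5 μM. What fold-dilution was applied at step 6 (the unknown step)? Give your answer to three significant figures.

Step 1: 45-fold → factor 45
Step 2: 20-fold → factor 20
Step 3: 3-fold → factor 3
Step 4: 1.45 mL brought to 7.5 mL → factor 7.5/1.45 = 5.1724
Step 5: 85 μL + 450 μL = 535 μL total → factor 535/85 = 6.2941
Step 6: unknown factor x
Product of known-step factors = 87901
Overall factor = 6.00 μM / (2.28 × 10^-5 μM) = 2.6316 × 10^5
x = 2.6316 × 10^5 / 87901 = 2.99

2.99-fold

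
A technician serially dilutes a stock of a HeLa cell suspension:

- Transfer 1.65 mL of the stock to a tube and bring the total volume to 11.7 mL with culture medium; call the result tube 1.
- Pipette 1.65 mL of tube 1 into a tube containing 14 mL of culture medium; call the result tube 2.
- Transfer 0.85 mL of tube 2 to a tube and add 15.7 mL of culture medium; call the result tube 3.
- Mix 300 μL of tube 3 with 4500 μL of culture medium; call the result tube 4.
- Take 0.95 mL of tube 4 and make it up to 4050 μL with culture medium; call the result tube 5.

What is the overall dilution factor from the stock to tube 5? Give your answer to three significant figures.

Step 1: 1.65 mL brought to 11.7 mL → factor 11.7/1.65 = 7.0909
Step 2: 1.65 mL + 14 mL = 15.65 mL total → factor 15.65/1.65 = 9.4848
Step 3: 0.85 mL + 15.7 mL = 16.55 mL total → factor 16.55/0.85 = 19.471
Step 4: 300 μL + 4500 μL = 4800 μL total → factor 4800/300 = 16
Step 5: 0.95 mL brought to 4050 μL → factor 4.05/0.95 = 4.2632
Overall dilution factor = 7.0909 × 9.4848 × 19.471 × 16 × 4.2632 = 89323

8.93 × 10^4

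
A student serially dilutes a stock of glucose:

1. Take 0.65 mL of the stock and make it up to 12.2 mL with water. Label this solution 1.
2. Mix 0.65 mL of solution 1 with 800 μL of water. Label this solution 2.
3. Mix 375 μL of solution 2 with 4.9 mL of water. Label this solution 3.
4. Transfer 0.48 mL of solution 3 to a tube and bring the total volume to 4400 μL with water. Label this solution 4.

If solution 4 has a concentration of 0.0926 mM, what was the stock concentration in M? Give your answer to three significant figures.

Step 1: 0.65 mL brought to 12.2 mL → factor 12.2/0.65 = 18.769
Step 2: 0.65 mL + 800 μL = 1.45 mL total → factor 1.45/0.65 = 2.2308
Step 3: 375 μL + 4.9 mL = 5275 μL total → factor 5275/375 = 14.067
Step 4: 0.48 mL brought to 4400 μL → factor 4.4/0.48 = 9.1667
Overall dilution factor = 18.769 × 2.2308 × 14.067 × 9.1667 = 5398.9
Stock = 0.0926 mM × 5398.9 = 499.9 mM = 0.500 M

0.500 M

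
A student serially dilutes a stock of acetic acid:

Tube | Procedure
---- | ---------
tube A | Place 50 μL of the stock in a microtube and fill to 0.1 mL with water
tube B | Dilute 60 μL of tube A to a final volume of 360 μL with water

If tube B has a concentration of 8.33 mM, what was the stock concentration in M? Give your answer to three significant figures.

0.100 M

Step 1: 50 μL brought to 0.1 mL → factor 100/50 = 2
Step 2: 60 μL brought to 360 μL → factor 360/60 = 6
Overall dilution factor = 2 × 6 = 12
Stock = 8.33 mM × 12 = 99.96 mM = 0.100 M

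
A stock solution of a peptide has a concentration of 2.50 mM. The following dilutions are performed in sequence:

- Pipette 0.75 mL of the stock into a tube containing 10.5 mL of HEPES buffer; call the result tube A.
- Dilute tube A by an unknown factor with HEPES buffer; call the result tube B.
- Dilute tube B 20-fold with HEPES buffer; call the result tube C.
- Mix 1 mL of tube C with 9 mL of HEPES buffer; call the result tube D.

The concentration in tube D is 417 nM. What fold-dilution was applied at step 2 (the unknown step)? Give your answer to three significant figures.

Step 1: 0.75 mL + 10.5 mL = 11.25 mL total → factor 11.25/0.75 = 15
Step 2: unknown factor x
Step 3: 20-fold → factor 20
Step 4: 1 mL + 9 mL = 10 mL total → factor 10/1 = 10
Product of known-step factors = 3000
Overall factor = 2.50 mM / (417 nM) = 5995.2
x = 5995.2 / 3000 = 2.00

2.00-fold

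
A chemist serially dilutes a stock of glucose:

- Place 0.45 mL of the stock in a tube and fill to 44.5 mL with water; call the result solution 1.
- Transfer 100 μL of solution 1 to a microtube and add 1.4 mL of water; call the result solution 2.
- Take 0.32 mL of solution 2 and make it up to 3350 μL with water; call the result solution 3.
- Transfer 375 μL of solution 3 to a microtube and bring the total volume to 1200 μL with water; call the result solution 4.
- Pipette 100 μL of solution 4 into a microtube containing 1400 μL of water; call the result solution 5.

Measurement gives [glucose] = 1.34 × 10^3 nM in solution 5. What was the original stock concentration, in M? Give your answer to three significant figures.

0.999 M

Step 1: 0.45 mL brought to 44.5 mL → factor 44.5/0.45 = 98.889
Step 2: 100 μL + 1.4 mL = 1500 μL total → factor 1500/100 = 15
Step 3: 0.32 mL brought to 3350 μL → factor 3.35/0.32 = 10.469
Step 4: 375 μL brought to 1200 μL → factor 1200/375 = 3.2
Step 5: 100 μL + 1400 μL = 1500 μL total → factor 1500/100 = 15
Overall dilution factor = 98.889 × 15 × 10.469 × 3.2 × 15 = 7.4538 × 10^5
Stock = 1.34 × 10^3 nM × 7.4538 × 10^5 = 9.988 × 10^8 nM = 0.999 M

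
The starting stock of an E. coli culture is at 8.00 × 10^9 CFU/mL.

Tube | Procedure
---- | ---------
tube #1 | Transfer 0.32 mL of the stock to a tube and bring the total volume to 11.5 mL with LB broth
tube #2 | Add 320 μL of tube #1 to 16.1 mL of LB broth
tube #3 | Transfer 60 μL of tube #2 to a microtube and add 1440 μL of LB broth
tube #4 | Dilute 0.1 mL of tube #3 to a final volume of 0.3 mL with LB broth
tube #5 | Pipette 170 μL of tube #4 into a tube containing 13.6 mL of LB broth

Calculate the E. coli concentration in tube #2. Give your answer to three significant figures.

Step 1: 0.32 mL brought to 11.5 mL → factor 11.5/0.32 = 35.938
Step 2: 320 μL + 16.1 mL = 16420 μL total → factor 16420/320 = 51.312
Dilution factor through tube #2 = 35.938 × 51.312 = 1844
[tube #2] = 8.00 × 10^9 CFU/mL / 1844 = 4.34 × 10^6 CFU/mL

4.34 × 10^6 CFU/mL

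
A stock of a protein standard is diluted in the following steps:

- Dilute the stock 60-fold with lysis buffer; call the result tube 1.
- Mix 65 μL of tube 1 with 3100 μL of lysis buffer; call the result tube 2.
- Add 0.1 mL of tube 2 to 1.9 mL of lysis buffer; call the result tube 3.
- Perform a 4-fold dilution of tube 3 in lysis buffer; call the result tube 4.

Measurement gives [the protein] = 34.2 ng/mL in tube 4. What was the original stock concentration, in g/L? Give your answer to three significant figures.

7.99 g/L

Step 1: 60-fold → factor 60
Step 2: 65 μL + 3100 μL = 3165 μL total → factor 3165/65 = 48.692
Step 3: 0.1 mL + 1.9 mL = 2 mL total → factor 2/0.1 = 20
Step 4: 4-fold → factor 4
Overall dilution factor = 60 × 48.692 × 20 × 4 = 2.3372 × 10^5
Stock = 34.2 ng/mL × 2.3372 × 10^5 = 7.993 × 10^6 ng/mL = 7.99 g/L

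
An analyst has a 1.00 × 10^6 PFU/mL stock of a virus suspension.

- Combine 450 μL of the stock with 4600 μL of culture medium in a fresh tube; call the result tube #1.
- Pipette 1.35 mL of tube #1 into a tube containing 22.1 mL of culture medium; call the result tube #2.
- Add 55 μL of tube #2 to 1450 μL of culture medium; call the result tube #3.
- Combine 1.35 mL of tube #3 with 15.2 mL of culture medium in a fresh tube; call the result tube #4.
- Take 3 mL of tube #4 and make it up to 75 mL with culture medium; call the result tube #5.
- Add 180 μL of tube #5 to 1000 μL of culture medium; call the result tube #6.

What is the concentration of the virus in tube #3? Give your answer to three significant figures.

187 PFU/mL

Step 1: 450 μL + 4600 μL = 5050 μL total → factor 5050/450 = 11.222
Step 2: 1.35 mL + 22.1 mL = 23.45 mL total → factor 23.45/1.35 = 17.37
Step 3: 55 μL + 1450 μL = 1505 μL total → factor 1505/55 = 27.364
Dilution factor through tube #3 = 11.222 × 17.37 × 27.364 = 5334.1
[tube #3] = 1.00 × 10^6 PFU/mL / 5334.1 = 187 PFU/mL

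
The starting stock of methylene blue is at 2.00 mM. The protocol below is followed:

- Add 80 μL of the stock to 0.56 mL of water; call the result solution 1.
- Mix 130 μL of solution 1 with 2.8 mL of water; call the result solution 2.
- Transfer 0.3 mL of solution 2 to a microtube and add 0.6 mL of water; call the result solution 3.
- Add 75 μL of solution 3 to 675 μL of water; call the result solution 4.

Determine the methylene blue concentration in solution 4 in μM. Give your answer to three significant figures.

0.370 μM

Step 1: 80 μL + 0.56 mL = 640 μL total → factor 640/80 = 8
Step 2: 130 μL + 2.8 mL = 2930 μL total → factor 2930/130 = 22.538
Step 3: 0.3 mL + 0.6 mL = 0.9 mL total → factor 0.9/0.3 = 3
Step 4: 75 μL + 675 μL = 750 μL total → factor 750/75 = 10
Overall dilution factor = 8 × 22.538 × 3 × 10 = 5409.2
Final = 2.00 mM / 5409.2 = 0.0003697 mM = 0.370 μM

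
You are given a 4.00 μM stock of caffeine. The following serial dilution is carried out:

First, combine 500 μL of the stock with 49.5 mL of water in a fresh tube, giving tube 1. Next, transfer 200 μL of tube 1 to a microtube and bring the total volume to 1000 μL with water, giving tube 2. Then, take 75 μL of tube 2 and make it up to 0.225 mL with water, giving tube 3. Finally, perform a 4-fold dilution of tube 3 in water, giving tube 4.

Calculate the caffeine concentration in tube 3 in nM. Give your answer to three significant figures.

2.67 nM

Step 1: 500 μL + 49.5 mL = 50000 μL total → factor 50000/500 = 100
Step 2: 200 μL brought to 1000 μL → factor 1000/200 = 5
Step 3: 75 μL brought to 0.225 mL → factor 225/75 = 3
Dilution factor through tube 3 = 100 × 5 × 3 = 1500
[tube 3] = 4.00 μM / 1500 = 0.002667 μM = 2.67 nM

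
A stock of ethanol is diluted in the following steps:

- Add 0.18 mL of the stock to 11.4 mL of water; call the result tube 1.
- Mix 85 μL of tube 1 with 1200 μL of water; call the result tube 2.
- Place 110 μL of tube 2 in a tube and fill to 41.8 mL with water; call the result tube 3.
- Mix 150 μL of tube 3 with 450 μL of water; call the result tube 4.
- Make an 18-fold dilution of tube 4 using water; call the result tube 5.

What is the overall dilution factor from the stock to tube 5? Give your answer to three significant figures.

2.66 × 10^7

Step 1: 0.18 mL + 11.4 mL = 11.58 mL total → factor 11.58/0.18 = 64.333
Step 2: 85 μL + 1200 μL = 1285 μL total → factor 1285/85 = 15.118
Step 3: 110 μL brought to 41.8 mL → factor 41800/110 = 380
Step 4: 150 μL + 450 μL = 600 μL total → factor 600/150 = 4
Step 5: 18-fold → factor 18
Overall dilution factor = 64.333 × 15.118 × 380 × 4 × 18 = 2.6609 × 10^7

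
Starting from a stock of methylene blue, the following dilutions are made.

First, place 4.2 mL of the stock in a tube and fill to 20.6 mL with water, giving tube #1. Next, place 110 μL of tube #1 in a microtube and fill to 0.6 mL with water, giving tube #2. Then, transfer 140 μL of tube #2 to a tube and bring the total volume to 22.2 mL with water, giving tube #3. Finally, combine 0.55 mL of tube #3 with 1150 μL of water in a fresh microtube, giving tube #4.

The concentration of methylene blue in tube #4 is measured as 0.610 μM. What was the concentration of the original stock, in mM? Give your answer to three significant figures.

8.00 mM

Step 1: 4.2 mL brought to 20.6 mL → factor 20.6/4.2 = 4.9048
Step 2: 110 μL brought to 0.6 mL → factor 600/110 = 5.4545
Step 3: 140 μL brought to 22.2 mL → factor 22200/140 = 158.57
Step 4: 0.55 mL + 1150 μL = 1.7 mL total → factor 1.7/0.55 = 3.0909
Overall dilution factor = 4.9048 × 5.4545 × 158.57 × 3.0909 = 13113
Stock = 0.610 μM × 13113 = 7999 μM = 8.00 mM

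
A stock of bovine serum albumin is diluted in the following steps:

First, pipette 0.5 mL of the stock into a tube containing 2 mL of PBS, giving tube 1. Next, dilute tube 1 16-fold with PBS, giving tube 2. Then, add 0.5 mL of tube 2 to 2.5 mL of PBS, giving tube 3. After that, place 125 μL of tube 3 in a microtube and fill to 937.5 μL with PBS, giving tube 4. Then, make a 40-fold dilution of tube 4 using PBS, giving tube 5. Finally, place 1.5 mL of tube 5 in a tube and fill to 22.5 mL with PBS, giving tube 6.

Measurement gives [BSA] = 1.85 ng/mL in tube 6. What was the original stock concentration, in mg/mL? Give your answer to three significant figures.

Step 1: 0.5 mL + 2 mL = 2.5 mL total → factor 2.5/0.5 = 5
Step 2: 16-fold → factor 16
Step 3: 0.5 mL + 2.5 mL = 3 mL total → factor 3/0.5 = 6
Step 4: 125 μL brought to 937.5 μL → factor 937.5/125 = 7.5
Step 5: 40-fold → factor 40
Step 6: 1.5 mL brought to 22.5 mL → factor 22.5/1.5 = 15
Overall dilution factor = 5 × 16 × 6 × 7.5 × 40 × 15 = 2.16 × 10^6
Stock = 1.85 ng/mL × 2.16 × 10^6 = 3.996 × 10^6 ng/mL = 4.00 mg/mL

4.00 mg/mL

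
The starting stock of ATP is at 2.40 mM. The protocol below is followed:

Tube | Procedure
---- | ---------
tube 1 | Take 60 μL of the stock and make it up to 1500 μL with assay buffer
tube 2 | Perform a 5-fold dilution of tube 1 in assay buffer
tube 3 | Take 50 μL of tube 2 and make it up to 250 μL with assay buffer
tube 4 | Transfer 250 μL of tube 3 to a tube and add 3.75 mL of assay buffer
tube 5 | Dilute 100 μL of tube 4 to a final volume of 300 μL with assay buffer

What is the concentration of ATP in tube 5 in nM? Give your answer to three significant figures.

Step 1: 60 μL brought to 1500 μL → factor 1500/60 = 25
Step 2: 5-fold → factor 5
Step 3: 50 μL brought to 250 μL → factor 250/50 = 5
Step 4: 250 μL + 3.75 mL = 4000 μL total → factor 4000/250 = 16
Step 5: 100 μL brought to 300 μL → factor 300/100 = 3
Overall dilution factor = 25 × 5 × 5 × 16 × 3 = 30000
Final = 2.40 mM / 30000 = 8.000 × 10^-5 mM = 80.0 nM

80.0 nM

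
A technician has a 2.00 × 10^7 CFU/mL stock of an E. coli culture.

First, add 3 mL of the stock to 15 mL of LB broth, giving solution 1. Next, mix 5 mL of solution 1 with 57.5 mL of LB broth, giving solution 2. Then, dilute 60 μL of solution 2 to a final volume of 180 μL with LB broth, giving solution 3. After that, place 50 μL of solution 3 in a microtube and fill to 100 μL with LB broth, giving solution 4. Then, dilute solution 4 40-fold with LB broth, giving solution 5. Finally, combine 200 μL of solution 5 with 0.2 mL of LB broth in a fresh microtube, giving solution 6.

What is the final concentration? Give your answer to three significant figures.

Step 1: 3 mL + 15 mL = 18 mL total → factor 18/3 = 6
Step 2: 5 mL + 57.5 mL = 62.5 mL total → factor 62.5/5 = 12.5
Step 3: 60 μL brought to 180 μL → factor 180/60 = 3
Step 4: 50 μL brought to 100 μL → factor 100/50 = 2
Step 5: 40-fold → factor 40
Step 6: 200 μL + 0.2 mL = 400 μL total → factor 400/200 = 2
Overall dilution factor = 6 × 12.5 × 3 × 2 × 40 × 2 = 36000
Final = 2.00 × 10^7 CFU/mL / 36000 = 556 CFU/mL

556 CFU/mL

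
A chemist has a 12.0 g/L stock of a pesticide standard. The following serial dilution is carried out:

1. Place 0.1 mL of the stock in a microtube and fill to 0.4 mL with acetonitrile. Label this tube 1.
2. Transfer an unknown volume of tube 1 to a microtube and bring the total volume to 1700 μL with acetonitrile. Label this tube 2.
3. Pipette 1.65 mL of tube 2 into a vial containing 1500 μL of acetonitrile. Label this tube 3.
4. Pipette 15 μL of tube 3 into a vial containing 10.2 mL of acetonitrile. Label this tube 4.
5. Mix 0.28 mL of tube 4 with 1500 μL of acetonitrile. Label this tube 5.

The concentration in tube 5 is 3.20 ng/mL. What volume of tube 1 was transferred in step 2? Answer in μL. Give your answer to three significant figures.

15.0 μL

Step 1: 0.1 mL brought to 0.4 mL → factor 0.4/0.1 = 4
Step 2: v brought to 1700 μL → factor = 1700 μL/v
Step 3: 1.65 mL + 1500 μL = 3.15 mL total → factor 3.15/1.65 = 1.9091
Step 4: 15 μL + 10.2 mL = 10215 μL total → factor 10215/15 = 681
Step 5: 0.28 mL + 1500 μL = 1.78 mL total → factor 1.78/0.28 = 6.3571
Product of known-step factors = 33059
Overall factor = 12.0 g/L / (3.20 ng/mL) = 3.75 × 10^6
Step-2 factor = 3.75 × 10^6 / 33059 = 113.43
v = 1700 μL / 113.43 = 15.0 μL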